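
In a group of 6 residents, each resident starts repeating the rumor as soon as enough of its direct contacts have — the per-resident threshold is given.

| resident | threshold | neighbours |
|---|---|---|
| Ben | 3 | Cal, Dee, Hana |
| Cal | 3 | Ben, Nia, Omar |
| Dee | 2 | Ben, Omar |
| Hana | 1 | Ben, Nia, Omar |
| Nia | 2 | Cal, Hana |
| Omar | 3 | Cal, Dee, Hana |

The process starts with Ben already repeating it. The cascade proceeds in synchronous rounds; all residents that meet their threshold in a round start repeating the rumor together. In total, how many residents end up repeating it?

Round 1 — Ben starts repeating the rumor (initial).
Round 2 — checking thresholds:
  Cal: 1 of 3 neighbours < 3, not yet.
  Dee: 1 of 2 neighbours < 2, not yet.
  Hana: 1 of 3 neighbours ≥ 1, starts repeating the rumor.
Round 3 — no new spreads; cascade stops.

2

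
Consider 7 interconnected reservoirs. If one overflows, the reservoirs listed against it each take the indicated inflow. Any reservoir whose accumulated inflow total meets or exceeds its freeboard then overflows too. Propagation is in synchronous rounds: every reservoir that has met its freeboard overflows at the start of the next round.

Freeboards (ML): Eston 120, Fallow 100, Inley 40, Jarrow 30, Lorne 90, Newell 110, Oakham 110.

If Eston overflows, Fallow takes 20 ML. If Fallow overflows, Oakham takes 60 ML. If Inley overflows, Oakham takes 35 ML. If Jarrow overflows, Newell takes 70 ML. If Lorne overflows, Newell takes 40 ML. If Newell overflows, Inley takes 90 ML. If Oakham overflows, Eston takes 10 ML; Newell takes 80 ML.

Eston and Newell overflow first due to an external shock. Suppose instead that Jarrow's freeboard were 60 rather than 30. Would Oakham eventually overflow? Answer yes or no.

no

With Jarrow's freeboard at 60:
Round 1 — Eston, Newell overflow (initial).
  Fallow: +20 → 20 < 100
  Inley: +90 → 90 ≥ 40
Round 2 — Inley overflows.
  Oakham: +35 → 35 < 110
No further overflows.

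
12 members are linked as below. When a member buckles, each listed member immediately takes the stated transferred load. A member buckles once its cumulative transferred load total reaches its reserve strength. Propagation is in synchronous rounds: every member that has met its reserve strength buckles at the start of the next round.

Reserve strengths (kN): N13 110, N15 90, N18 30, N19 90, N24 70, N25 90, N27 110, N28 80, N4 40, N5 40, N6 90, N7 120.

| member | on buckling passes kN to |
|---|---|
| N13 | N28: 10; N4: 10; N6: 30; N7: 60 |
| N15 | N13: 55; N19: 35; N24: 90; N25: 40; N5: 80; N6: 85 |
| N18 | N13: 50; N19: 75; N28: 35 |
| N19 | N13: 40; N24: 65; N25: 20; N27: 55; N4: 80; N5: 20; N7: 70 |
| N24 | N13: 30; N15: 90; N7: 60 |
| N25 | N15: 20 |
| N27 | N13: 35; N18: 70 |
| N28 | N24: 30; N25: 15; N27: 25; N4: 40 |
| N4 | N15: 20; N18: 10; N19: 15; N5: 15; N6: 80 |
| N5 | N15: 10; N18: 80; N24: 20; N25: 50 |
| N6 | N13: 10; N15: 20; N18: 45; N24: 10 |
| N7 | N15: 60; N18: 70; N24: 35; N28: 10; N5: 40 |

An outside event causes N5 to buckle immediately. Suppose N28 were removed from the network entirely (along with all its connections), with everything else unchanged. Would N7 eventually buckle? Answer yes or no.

With N28 removed:
Round 1 — N5 buckles (initial).
  N15: +10 → 10 < 90
  N18: +80 → 80 ≥ 30
  N24: +20 → 20 < 70
  N25: +50 → 50 < 90
Round 2 — N18 buckles.
  N13: +50 → 50 < 110
  N19: +75 → 75 < 90
No further bucklings.

no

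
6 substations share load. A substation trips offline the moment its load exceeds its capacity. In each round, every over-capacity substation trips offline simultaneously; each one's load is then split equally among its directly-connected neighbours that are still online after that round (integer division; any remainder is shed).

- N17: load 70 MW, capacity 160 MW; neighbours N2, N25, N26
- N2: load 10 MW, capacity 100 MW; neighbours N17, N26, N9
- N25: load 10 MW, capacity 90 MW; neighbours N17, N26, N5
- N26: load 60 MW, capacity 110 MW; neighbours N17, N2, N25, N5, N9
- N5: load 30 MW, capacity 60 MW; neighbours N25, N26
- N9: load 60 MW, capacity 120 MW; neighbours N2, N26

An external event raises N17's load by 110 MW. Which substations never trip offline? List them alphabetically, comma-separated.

Round 1 — N17 at 180 > 160. N17 trips offline.
  N17 sheds 180 MW to N2, N25, N26: 60 each.
    N2: 10+60 = 70 ≤ 100
    N25: 10+60 = 70 ≤ 90
    N26: 60+60 = 120 > 110
Round 2 — N26 trips offline.
  N26 sheds 120 MW to N2, N25, N5, N9: 30 each.
    N2: 70+30 = 100 ≤ 100
    N25: 70+30 = 100 > 90
    N5: 30+30 = 60 ≤ 60
    N9: 60+30 = 90 ≤ 120
Round 3 — N25 trips offline.
  N25 sheds 100 MW to N5: 100 each.
    N5: 60+100 = 160 > 60
Round 4 — N5 trips offline.
  N5 sheds 160 MW: no online neighbours, lost.
No further trips.

N2, N9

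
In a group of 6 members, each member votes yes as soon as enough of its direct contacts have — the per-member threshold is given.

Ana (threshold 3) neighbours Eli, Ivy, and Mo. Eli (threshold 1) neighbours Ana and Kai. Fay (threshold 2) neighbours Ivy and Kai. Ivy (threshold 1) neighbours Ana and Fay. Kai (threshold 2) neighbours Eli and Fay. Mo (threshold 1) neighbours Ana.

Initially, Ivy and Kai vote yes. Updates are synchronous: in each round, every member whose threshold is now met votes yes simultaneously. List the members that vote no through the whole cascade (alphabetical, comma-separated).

Ana, Mo

Round 1 — Ivy, Kai vote yes (initial).
Round 2 — checking thresholds:
  Ana: 1 of 3 neighbours < 3, below threshold.
  Eli: 1 of 2 neighbours ≥ 1, votes yes.
  Fay: 2 of 2 neighbours ≥ 2, votes yes.
Round 3 — no new yes votes; cascade stops.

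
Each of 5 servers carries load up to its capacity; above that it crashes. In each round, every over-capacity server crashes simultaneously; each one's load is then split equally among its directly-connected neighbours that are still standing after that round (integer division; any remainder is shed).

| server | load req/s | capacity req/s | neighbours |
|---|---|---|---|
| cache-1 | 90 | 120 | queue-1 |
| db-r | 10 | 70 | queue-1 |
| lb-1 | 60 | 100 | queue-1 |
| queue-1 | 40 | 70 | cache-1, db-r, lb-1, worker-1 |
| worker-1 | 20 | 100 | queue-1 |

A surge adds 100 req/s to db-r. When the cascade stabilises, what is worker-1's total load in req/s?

Round 1 — db-r at 110 > 70. db-r crashes.
  db-r sheds 110 req/s to queue-1: 110 each.
    queue-1: 40+110 = 150 > 70
Round 2 — queue-1 crashes.
  queue-1 sheds 150 req/s to cache-1, lb-1, worker-1: 50 each.
    cache-1: 90+50 = 140 > 120
    lb-1: 60+50 = 110 > 100
    worker-1: 20+50 = 70 ≤ 100
Round 3 — cache-1, lb-1 crash.
  cache-1 sheds 140 req/s: no online neighbours, lost.
  lb-1 sheds 110 req/s: no online neighbours, lost.
No further crashes.

70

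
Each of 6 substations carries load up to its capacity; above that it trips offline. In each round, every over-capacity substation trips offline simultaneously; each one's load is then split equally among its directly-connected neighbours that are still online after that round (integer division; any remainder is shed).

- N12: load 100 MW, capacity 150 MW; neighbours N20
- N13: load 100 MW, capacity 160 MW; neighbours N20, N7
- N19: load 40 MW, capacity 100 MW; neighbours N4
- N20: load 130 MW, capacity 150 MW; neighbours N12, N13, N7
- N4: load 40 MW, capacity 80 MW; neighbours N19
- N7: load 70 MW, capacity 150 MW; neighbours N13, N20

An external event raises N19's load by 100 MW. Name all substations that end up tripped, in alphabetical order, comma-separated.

Round 1 — N19 at 140 > 100. N19 trips offline.
  N19 sheds 140 MW to N4: 140 each.
    N4: 40+140 = 180 > 80
Round 2 — N4 trips offline.
  N4 sheds 180 MW: no online neighbours, lost.
No further trips.

N19, N4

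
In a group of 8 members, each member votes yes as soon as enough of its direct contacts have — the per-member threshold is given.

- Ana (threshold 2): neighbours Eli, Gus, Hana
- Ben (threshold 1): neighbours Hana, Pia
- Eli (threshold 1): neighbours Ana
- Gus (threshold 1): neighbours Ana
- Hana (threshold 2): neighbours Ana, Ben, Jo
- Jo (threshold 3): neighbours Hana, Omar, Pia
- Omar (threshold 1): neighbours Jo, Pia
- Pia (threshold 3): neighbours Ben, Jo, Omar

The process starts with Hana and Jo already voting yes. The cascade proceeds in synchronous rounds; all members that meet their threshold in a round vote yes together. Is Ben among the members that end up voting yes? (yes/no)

yes

Round 1 — Hana, Jo vote yes (initial).
Round 2 — checking thresholds:
  Ana: 1 of 3 neighbours < 2, holds.
  Ben: 1 of 2 neighbours ≥ 1, votes yes.
  Omar: 1 of 2 neighbours ≥ 1, votes yes.
  Pia: 1 of 3 neighbours < 3, holds.
Round 3 — checking thresholds:
  Ana: 1 of 3 neighbours < 2, holds.
  Pia: 3 of 3 neighbours ≥ 3, votes yes.
Round 4 — no new yes votes; cascade stops.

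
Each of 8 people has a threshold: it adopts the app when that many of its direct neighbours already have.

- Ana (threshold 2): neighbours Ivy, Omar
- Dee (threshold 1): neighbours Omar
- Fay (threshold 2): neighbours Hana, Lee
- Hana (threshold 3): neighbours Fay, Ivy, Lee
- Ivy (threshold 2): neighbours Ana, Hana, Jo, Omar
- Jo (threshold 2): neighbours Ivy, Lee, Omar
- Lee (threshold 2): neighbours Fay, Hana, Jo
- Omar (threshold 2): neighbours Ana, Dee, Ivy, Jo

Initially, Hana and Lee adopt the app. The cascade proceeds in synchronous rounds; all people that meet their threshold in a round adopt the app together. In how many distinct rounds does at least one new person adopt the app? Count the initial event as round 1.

Round 1 — Hana, Lee adopt the app (initial).
Round 2 — checking thresholds:
  Fay: 2 of 2 neighbours ≥ 2, adopts the app.
  Ivy: 1 of 4 neighbours < 2, below threshold.
  Jo: 1 of 3 neighbours < 2, below threshold.
Round 3 — no new adoptions; cascade stops.

2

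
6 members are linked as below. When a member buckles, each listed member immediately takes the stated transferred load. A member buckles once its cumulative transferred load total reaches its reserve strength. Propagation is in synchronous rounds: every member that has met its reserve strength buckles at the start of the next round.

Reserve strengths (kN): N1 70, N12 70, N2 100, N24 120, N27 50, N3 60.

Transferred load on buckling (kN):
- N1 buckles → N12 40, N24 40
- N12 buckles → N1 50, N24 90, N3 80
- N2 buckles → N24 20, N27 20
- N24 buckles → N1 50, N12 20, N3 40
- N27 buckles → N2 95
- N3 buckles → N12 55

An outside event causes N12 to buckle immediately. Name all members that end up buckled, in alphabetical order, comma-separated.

Round 1 — N12 buckles (initial).
  N1: +50 → 50 < 70
  N24: +90 → 90 < 120
  N3: +80 → 80 ≥ 60
Round 2 — N3 buckles.
No further bucklings.

N12, N3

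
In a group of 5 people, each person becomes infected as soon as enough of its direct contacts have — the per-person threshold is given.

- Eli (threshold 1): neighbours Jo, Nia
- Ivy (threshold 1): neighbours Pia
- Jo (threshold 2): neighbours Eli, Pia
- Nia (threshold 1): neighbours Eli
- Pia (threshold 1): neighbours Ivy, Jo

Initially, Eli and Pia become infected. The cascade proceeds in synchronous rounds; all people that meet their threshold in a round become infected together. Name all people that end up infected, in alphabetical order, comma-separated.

Eli, Ivy, Jo, Nia, Pia

Round 1 — Eli, Pia become infected (initial).
Round 2 — checking thresholds:
  Ivy: 1 of 1 neighbours ≥ 1, becomes infected.
  Jo: 2 of 2 neighbours ≥ 2, becomes infected.
  Nia: 1 of 1 neighbours ≥ 1, becomes infected.
Round 3 — no new infections; cascade stops.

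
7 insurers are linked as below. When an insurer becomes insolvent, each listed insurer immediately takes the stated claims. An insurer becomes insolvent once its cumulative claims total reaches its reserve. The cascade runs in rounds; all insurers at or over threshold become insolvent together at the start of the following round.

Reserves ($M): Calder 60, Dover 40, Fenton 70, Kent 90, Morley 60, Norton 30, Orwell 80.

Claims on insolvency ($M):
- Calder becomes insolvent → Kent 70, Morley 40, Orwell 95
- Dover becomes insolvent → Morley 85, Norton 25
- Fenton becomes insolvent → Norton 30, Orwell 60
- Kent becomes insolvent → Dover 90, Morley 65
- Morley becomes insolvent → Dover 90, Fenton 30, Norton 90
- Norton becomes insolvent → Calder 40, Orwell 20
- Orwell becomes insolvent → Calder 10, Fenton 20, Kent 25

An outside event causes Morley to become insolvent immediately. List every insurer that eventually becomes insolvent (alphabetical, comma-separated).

Dover, Morley, Norton

Round 1 — Morley becomes insolvent (initial).
  Dover: +90 → 90 ≥ 40
  Fenton: +30 → 30 < 70
  Norton: +90 → 90 ≥ 30
Round 2 — Dover, Norton become insolvent.
  Calder: +40 → 40 < 60
  Orwell: +20 → 20 < 80
No further insolvencies.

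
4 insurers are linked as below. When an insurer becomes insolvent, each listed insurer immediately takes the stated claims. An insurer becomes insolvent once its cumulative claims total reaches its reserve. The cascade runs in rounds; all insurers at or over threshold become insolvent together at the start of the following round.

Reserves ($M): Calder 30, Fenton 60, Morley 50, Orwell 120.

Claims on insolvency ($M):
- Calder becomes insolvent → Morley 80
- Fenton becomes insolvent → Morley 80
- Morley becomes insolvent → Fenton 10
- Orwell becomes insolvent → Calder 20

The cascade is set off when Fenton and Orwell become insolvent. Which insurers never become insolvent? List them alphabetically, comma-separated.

Round 1 — Fenton, Orwell become insolvent (initial).
  Calder: +20 → 20 < 30
  Morley: +80 → 80 ≥ 50
Round 2 — Morley becomes insolvent.
No further insolvencies.

Calder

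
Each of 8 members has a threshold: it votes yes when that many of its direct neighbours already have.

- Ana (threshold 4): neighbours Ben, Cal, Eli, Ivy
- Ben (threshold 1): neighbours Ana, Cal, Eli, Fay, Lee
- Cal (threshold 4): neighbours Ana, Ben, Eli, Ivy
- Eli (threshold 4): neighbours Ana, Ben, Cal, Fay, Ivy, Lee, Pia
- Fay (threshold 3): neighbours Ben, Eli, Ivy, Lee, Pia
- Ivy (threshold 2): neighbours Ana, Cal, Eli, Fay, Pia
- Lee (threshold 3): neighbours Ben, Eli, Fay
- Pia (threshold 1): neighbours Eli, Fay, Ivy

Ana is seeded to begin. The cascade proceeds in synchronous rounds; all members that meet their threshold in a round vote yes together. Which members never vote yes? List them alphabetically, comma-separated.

Cal, Eli, Fay, Ivy, Lee, Pia

Round 1 — Ana votes yes (initial).
Round 2 — checking thresholds:
  Ben: 1 of 5 neighbours ≥ 1, votes yes.
  Cal: 1 of 4 neighbours < 4, below threshold.
  Eli: 1 of 7 neighbours < 4, below threshold.
  Ivy: 1 of 5 neighbours < 2, below threshold.
Round 3 — no new yes votes; cascade stops.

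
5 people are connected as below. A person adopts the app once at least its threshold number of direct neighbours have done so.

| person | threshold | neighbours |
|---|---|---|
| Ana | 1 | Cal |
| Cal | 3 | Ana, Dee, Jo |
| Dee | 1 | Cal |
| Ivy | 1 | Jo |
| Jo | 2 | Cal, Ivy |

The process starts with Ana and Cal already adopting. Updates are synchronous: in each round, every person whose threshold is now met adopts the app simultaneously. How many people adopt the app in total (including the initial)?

Round 1 — Ana, Cal adopt the app (initial).
Round 2 — checking thresholds:
  Dee: 1 of 1 neighbours ≥ 1, adopts the app.
  Jo: 1 of 2 neighbours < 2, holds.
Round 3 — no new adoptions; cascade stops.

3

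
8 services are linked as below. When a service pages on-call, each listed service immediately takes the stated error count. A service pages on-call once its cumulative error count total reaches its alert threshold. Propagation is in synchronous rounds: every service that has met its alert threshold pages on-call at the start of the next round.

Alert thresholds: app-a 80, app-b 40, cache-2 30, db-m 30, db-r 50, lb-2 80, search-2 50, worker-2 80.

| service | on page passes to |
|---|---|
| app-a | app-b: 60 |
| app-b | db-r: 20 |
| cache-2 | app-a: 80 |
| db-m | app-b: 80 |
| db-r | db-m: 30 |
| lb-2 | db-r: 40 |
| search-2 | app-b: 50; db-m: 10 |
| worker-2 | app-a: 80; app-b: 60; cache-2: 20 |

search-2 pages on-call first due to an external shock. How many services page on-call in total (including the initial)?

Round 1 — search-2 pages on-call (initial).
  app-b: +50 → 50 ≥ 40
  db-m: +10 → 10 < 30
Round 2 — app-b pages on-call.
  db-r: +20 → 20 < 50
No further pages.

2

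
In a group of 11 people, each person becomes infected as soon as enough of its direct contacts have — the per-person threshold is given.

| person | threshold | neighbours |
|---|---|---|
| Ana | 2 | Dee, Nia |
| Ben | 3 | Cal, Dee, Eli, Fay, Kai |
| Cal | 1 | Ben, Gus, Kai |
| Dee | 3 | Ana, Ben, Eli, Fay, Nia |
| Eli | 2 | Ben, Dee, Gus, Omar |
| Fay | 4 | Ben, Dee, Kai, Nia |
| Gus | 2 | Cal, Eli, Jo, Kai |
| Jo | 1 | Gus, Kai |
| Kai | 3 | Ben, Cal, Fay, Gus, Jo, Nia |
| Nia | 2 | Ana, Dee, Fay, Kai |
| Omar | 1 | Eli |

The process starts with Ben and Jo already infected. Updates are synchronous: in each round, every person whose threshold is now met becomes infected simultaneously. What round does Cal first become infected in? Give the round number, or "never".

2

Round 1 — Ben, Jo become infected (initial).
Round 2 — checking thresholds:
  Cal: 1 of 3 neighbours ≥ 1, becomes infected.
  Dee: 1 of 5 neighbours < 3, holds.
  Eli: 1 of 4 neighbours < 2, holds.
  Fay: 1 of 4 neighbours < 4, holds.
  Gus: 1 of 4 neighbours < 2, holds.
  Kai: 2 of 6 neighbours < 3, holds.
Round 3 — checking thresholds:
  Dee: 1 of 5 neighbours < 3, holds.
  Eli: 1 of 4 neighbours < 2, holds.
  Fay: 1 of 4 neighbours < 4, holds.
  Gus: 2 of 4 neighbours ≥ 2, becomes infected.
  Kai: 3 of 6 neighbours ≥ 3, becomes infected.
Round 4 — checking thresholds:
  Dee: 1 of 5 neighbours < 3, holds.
  Eli: 2 of 4 neighbours ≥ 2, becomes infected.
  Fay: 2 of 4 neighbours < 4, holds.
  Nia: 1 of 4 neighbours < 2, holds.
Round 5 — checking thresholds:
  Dee: 2 of 5 neighbours < 3, holds.
  Fay: 2 of 4 neighbours < 4, holds.
  Nia: 1 of 4 neighbours < 2, holds.
  Omar: 1 of 1 neighbours ≥ 1, becomes infected.
Round 6 — no new infections; cascade stops.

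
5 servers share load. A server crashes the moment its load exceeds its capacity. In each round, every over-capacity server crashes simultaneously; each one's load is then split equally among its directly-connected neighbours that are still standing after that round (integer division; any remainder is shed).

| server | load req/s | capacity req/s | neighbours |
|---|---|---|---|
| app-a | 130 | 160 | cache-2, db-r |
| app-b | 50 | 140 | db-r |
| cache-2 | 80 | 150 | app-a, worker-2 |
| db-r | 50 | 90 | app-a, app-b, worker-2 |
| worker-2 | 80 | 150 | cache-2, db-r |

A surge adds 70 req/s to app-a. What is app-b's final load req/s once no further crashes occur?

Round 1 — app-a at 200 > 160. app-a crashes.
  app-a sheds 200 req/s to cache-2, db-r: 100 each.
    cache-2: 80+100 = 180 > 150
    db-r: 50+100 = 150 > 90
Round 2 — cache-2, db-r crash.
  cache-2 sheds 180 req/s to worker-2: 180 each.
    worker-2: 80+180 = 260 > 150
  db-r sheds 150 req/s to app-b, worker-2: 75 each.
    app-b: 50+75 = 125 ≤ 140
    worker-2: 260+75 = 335 > 150
Round 3 — worker-2 crashes.
  worker-2 sheds 335 req/s: no online neighbours, lost.
No further crashes.

125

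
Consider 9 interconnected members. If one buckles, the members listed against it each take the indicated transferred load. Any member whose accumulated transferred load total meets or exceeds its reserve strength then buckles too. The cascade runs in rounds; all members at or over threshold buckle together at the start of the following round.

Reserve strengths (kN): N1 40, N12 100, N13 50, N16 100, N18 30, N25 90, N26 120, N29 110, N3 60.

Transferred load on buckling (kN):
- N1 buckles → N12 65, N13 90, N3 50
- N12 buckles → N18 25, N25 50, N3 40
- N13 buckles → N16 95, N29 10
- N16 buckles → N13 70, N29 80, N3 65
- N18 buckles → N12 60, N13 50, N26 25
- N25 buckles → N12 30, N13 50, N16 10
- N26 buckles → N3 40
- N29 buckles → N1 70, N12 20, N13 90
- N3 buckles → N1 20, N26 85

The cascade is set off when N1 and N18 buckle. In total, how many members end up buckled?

5

Round 1 — N1, N18 buckle (initial).
  N12: +65+60 → 125 ≥ 100
  N13: +90+50 → 140 ≥ 50
  N26: +25 → 25 < 120
  N3: +50 → 50 < 60
Round 2 — N12, N13 buckle.
  N16: +95 → 95 < 100
  N25: +50 → 50 < 90
  N29: +10 → 10 < 110
  N3: +40 → 90 ≥ 60
Round 3 — N3 buckles.
  N26: +85 → 110 < 120
No further bucklings.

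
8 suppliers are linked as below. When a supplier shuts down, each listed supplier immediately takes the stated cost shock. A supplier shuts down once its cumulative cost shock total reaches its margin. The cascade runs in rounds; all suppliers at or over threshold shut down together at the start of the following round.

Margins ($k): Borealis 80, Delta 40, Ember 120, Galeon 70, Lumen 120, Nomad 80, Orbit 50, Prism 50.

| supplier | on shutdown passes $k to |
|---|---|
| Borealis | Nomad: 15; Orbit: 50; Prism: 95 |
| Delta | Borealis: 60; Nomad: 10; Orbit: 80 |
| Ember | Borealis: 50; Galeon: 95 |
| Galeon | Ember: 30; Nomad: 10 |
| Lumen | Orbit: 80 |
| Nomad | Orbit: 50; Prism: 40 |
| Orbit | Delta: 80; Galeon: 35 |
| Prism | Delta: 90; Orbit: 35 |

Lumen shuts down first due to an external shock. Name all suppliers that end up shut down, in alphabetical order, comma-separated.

Delta, Lumen, Orbit

Round 1 — Lumen shuts down (initial).
  Orbit: +80 → 80 ≥ 50
Round 2 — Orbit shuts down.
  Delta: +80 → 80 ≥ 40
  Galeon: +35 → 35 < 70
Round 3 — Delta shuts down.
  Borealis: +60 → 60 < 80
  Nomad: +10 → 10 < 80
No further shutdowns.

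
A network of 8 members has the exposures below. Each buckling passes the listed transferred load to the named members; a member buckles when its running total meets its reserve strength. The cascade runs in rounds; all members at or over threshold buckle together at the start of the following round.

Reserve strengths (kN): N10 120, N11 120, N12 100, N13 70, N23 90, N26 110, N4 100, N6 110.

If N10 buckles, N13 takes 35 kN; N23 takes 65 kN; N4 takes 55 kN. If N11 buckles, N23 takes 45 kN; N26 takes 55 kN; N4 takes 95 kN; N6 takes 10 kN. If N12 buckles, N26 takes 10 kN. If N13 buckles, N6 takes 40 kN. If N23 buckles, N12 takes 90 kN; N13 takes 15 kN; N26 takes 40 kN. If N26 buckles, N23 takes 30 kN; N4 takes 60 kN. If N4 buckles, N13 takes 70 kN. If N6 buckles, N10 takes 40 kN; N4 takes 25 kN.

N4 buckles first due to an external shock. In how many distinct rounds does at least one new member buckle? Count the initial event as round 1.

2

Round 1 — N4 buckles (initial).
  N13: +70 → 70 ≥ 70
Round 2 — N13 buckles.
  N6: +40 → 40 < 110
No further bucklings.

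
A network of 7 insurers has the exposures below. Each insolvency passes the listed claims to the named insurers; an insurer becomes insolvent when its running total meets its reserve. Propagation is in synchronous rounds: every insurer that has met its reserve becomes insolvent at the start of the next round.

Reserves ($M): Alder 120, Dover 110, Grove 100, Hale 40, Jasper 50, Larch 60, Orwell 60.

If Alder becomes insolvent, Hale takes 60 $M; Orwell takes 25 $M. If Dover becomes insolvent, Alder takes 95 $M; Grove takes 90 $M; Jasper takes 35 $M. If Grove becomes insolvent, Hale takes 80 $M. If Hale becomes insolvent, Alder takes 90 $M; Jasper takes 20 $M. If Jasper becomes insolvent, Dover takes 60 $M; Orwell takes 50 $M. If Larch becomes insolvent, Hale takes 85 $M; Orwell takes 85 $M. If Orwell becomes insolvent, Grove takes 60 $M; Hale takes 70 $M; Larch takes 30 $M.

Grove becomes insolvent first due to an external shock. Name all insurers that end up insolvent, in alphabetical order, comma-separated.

Grove, Hale

Round 1 — Grove becomes insolvent (initial).
  Hale: +80 → 80 ≥ 40
Round 2 — Hale becomes insolvent.
  Alder: +90 → 90 < 120
  Jasper: +20 → 20 < 50
No further insolvencies.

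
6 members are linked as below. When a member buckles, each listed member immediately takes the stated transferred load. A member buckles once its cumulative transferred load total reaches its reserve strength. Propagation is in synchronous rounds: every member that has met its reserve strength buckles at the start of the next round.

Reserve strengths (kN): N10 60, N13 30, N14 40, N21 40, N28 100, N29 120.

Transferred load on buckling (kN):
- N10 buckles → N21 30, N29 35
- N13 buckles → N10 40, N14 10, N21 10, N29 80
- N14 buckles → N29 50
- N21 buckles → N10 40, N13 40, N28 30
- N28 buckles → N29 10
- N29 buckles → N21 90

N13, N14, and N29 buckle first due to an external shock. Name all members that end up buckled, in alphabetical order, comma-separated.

N10, N13, N14, N21, N29

Round 1 — N13, N14, N29 buckle (initial).
  N10: +40 → 40 < 60
  N21: +10+90 → 100 ≥ 40
Round 2 — N21 buckles.
  N10: +40 → 80 ≥ 60
  N28: +30 → 30 < 100
Round 3 — N10 buckles.
No further bucklings.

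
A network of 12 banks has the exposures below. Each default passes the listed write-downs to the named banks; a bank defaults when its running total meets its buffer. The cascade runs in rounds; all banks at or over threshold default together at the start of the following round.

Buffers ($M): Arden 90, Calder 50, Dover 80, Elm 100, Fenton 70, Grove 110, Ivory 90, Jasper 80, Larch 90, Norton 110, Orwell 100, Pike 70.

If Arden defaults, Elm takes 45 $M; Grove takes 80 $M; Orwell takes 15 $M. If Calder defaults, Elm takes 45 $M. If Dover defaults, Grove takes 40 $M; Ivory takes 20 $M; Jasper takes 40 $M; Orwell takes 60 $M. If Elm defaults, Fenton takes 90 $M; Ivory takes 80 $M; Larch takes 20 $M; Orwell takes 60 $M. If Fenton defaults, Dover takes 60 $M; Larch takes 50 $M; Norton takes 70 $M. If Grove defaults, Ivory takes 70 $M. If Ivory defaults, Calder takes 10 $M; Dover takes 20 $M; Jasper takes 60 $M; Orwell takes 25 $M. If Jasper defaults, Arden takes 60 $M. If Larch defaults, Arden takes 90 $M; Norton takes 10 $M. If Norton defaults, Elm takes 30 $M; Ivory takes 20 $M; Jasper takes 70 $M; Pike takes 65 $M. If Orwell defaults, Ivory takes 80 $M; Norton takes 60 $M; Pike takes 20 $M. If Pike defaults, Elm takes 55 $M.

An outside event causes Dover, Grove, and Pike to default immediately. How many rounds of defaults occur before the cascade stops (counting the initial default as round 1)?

3

Round 1 — Dover, Grove, Pike default (initial).
  Elm: +55 → 55 < 100
  Ivory: +20+70 → 90 ≥ 90
  Jasper: +40 → 40 < 80
  Orwell: +60 → 60 < 100
Round 2 — Ivory defaults.
  Calder: +10 → 10 < 50
  Jasper: +60 → 100 ≥ 80
  Orwell: +25 → 85 < 100
Round 3 — Jasper defaults.
  Arden: +60 → 60 < 90
No further defaults.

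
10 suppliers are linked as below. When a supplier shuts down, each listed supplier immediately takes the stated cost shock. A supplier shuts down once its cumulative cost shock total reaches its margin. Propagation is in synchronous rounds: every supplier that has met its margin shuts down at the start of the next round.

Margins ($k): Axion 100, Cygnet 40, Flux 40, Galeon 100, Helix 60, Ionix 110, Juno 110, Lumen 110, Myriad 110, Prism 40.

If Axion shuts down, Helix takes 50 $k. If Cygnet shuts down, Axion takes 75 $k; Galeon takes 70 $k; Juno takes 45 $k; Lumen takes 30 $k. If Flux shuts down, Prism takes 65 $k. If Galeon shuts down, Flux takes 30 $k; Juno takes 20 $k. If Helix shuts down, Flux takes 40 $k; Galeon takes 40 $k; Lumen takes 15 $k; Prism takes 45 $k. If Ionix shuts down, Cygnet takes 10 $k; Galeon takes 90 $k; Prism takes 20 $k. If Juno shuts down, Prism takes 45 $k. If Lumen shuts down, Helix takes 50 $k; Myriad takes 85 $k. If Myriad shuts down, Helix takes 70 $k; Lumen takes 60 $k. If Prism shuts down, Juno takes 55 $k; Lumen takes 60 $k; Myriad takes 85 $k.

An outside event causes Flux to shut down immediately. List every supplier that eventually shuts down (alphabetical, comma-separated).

Flux, Prism

Round 1 — Flux shuts down (initial).
  Prism: +65 → 65 ≥ 40
Round 2 — Prism shuts down.
  Juno: +55 → 55 < 110
  Lumen: +60 → 60 < 110
  Myriad: +85 → 85 < 110
No further shutdowns.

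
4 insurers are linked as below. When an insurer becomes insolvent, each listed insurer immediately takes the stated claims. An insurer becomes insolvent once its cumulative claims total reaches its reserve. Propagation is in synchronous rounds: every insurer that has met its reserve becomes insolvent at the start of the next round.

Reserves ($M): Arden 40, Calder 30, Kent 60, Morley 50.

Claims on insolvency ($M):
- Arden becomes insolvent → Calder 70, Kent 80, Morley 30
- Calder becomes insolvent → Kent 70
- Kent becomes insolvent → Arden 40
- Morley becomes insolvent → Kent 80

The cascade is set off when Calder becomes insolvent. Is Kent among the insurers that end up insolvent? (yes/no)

yes

Round 1 — Calder becomes insolvent (initial).
  Kent: +70 → 70 ≥ 60
Round 2 — Kent becomes insolvent.
  Arden: +40 → 40 ≥ 40
Round 3 — Arden becomes insolvent.
  Morley: +30 → 30 < 50
No further insolvencies.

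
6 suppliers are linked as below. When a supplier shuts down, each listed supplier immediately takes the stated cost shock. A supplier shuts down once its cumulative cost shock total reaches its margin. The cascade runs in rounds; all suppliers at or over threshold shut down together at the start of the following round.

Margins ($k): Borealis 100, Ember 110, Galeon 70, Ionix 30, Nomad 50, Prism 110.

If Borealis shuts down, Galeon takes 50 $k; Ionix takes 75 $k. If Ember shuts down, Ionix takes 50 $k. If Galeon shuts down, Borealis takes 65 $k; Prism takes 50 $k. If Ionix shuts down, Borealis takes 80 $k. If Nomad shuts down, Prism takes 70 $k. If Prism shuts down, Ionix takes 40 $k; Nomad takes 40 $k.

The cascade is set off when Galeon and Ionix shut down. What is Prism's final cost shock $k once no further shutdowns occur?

Round 1 — Galeon, Ionix shut down (initial).
  Borealis: +65+80 → 145 ≥ 100
  Prism: +50 → 50 < 110
Round 2 — Borealis shuts down.
No further shutdowns.

50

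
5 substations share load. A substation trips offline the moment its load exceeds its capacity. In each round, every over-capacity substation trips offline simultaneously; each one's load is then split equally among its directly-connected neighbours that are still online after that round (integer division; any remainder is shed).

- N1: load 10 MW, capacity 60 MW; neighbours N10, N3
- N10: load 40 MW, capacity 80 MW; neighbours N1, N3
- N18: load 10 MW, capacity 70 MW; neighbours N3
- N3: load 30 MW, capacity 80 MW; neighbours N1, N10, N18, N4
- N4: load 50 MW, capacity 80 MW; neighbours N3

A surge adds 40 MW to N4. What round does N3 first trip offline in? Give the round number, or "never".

Round 1 — N4 at 90 > 80. N4 trips offline.
  N4 sheds 90 MW to N3: 90 each.
    N3: 30+90 = 120 > 80
Round 2 — N3 trips offline.
  N3 sheds 120 MW to N1, N10, N18: 40 each.
    N1: 10+40 = 50 ≤ 60
    N10: 40+40 = 80 ≤ 80
    N18: 10+40 = 50 ≤ 70
No further trips.

2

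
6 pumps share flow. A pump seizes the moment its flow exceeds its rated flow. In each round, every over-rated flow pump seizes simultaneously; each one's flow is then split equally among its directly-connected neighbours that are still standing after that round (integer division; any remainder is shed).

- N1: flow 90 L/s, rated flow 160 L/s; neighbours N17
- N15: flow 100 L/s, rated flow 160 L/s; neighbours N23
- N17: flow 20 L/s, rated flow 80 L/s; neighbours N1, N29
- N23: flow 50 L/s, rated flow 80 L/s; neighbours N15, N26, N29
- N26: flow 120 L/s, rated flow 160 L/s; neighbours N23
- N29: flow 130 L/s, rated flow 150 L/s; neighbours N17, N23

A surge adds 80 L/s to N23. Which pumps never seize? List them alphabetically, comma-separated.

N15

Round 1 — N23 at 130 > 80. N23 seizes.
  N23 sheds 130 L/s to N15, N26, N29: 43 each (1 lost).
    N15: 100+43 = 143 ≤ 160
    N26: 120+43 = 163 > 160
    N29: 130+43 = 173 > 150
Round 2 — N26, N29 seize.
  N26 sheds 163 L/s: no online neighbours, lost.
  N29 sheds 173 L/s to N17: 173 each.
    N17: 20+173 = 193 > 80
Round 3 — N17 seizes.
  N17 sheds 193 L/s to N1: 193 each.
    N1: 90+193 = 283 > 160
Round 4 — N1 seizes.
  N1 sheds 283 L/s: no online neighbours, lost.
No further seizures.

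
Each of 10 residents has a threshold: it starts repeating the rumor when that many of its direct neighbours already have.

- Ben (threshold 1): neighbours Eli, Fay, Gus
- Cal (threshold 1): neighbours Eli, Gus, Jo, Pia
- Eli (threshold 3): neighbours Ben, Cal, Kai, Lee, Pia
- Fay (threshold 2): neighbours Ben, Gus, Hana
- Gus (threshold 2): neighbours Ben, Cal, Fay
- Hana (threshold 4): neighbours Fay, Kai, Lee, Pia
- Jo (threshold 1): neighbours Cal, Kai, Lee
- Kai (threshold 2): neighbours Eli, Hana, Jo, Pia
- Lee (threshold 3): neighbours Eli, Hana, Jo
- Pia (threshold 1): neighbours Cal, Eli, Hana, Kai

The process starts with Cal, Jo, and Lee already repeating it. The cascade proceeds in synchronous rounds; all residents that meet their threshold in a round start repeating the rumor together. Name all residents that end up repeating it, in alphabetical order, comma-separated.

Ben, Cal, Eli, Fay, Gus, Hana, Jo, Kai, Lee, Pia

Round 1 — Cal, Jo, Lee start repeating the rumor (initial).
Round 2 — checking thresholds:
  Eli: 2 of 5 neighbours < 3, holds.
  Gus: 1 of 3 neighbours < 2, holds.
  Hana: 1 of 4 neighbours < 4, holds.
  Kai: 1 of 4 neighbours < 2, holds.
  Pia: 1 of 4 neighbours ≥ 1, starts repeating the rumor.
Round 3 — checking thresholds:
  Eli: 3 of 5 neighbours ≥ 3, starts repeating the rumor.
  Gus: 1 of 3 neighbours < 2, holds.
  Hana: 2 of 4 neighbours < 4, holds.
  Kai: 2 of 4 neighbours ≥ 2, starts repeating the rumor.
Round 4 — checking thresholds:
  Ben: 1 of 3 neighbours ≥ 1, starts repeating the rumor.
  Gus: 1 of 3 neighbours < 2, holds.
  Hana: 3 of 4 neighbours < 4, holds.
Round 5 — checking thresholds:
  Fay: 1 of 3 neighbours < 2, holds.
  Gus: 2 of 3 neighbours ≥ 2, starts repeating the rumor.
  Hana: 3 of 4 neighbours < 4, holds.
Round 6 — checking thresholds:
  Fay: 2 of 3 neighbours ≥ 2, starts repeating the rumor.
  Hana: 3 of 4 neighbours < 4, holds.
Round 7 — checking thresholds:
  Hana: 4 of 4 neighbours ≥ 4, starts repeating the rumor.
Round 8 — no new spreads; cascade stops.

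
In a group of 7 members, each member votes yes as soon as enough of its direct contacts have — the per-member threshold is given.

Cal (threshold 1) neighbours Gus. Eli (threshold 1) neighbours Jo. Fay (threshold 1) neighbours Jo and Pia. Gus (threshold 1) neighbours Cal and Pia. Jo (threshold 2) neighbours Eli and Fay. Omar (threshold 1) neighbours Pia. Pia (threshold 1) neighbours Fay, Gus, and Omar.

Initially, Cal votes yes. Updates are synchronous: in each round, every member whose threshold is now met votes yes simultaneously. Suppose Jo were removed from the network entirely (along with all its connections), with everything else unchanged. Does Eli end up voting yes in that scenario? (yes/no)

no

With Jo removed:
Round 1 — Cal votes yes (initial).
Round 2 — checking thresholds:
  Gus: 1 of 2 neighbours ≥ 1, votes yes.
Round 3 — checking thresholds:
  Pia: 1 of 3 neighbours ≥ 1, votes yes.
Round 4 — checking thresholds:
  Fay: 1 of 1 neighbours ≥ 1, votes yes.
  Omar: 1 of 1 neighbours ≥ 1, votes yes.
Round 5 — no new yes votes; cascade stops.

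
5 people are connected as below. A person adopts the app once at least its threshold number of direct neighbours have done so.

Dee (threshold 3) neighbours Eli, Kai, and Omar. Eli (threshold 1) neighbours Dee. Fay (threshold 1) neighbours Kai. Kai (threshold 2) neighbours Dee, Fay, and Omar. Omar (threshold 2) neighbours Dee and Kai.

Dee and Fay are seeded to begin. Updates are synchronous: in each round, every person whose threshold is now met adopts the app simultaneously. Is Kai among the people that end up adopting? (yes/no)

Round 1 — Dee, Fay adopt the app (initial).
Round 2 — checking thresholds:
  Eli: 1 of 1 neighbours ≥ 1, adopts the app.
  Kai: 2 of 3 neighbours ≥ 2, adopts the app.
  Omar: 1 of 2 neighbours < 2, not yet.
Round 3 — checking thresholds:
  Omar: 2 of 2 neighbours ≥ 2, adopts the app.
Round 4 — no new adoptions; cascade stops.

yes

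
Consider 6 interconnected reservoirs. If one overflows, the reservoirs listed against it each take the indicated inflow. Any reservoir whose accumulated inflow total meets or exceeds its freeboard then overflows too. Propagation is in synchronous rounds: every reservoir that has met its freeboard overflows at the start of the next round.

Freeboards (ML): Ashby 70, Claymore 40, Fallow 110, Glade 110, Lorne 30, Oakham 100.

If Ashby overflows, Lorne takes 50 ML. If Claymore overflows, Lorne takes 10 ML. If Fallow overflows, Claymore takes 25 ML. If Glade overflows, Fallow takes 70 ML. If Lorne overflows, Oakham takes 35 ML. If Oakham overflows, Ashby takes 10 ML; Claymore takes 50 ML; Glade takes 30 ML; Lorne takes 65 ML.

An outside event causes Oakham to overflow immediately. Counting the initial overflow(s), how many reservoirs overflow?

Round 1 — Oakham overflows (initial).
  Ashby: +10 → 10 < 70
  Claymore: +50 → 50 ≥ 40
  Glade: +30 → 30 < 110
  Lorne: +65 → 65 ≥ 30
Round 2 — Claymore, Lorne overflow.
No further overflows.

3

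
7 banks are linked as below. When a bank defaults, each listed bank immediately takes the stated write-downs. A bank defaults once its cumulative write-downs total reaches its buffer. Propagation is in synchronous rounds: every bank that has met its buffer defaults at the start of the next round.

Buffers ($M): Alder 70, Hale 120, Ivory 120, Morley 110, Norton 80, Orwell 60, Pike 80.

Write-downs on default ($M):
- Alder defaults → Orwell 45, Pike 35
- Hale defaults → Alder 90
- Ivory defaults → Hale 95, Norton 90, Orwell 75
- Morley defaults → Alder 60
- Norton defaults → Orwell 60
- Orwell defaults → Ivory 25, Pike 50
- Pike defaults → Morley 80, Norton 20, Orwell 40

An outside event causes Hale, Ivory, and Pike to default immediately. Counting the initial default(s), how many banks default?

Round 1 — Hale, Ivory, Pike default (initial).
  Alder: +90 → 90 ≥ 70
  Morley: +80 → 80 < 110
  Norton: +90+20 → 110 ≥ 80
  Orwell: +75+40 → 115 ≥ 60
Round 2 — Alder, Norton, Orwell default.
No further defaults.

6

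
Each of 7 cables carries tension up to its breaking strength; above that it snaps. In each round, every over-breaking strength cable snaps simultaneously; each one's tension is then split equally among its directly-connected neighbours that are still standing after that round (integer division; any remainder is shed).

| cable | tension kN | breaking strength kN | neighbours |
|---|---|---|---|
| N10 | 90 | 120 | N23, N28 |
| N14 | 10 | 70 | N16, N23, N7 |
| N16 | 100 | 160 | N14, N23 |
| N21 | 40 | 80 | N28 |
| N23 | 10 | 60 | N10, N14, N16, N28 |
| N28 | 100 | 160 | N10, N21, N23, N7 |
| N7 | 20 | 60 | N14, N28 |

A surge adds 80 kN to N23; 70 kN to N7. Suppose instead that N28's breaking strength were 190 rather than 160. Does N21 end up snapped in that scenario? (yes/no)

no

With N28's breaking strength at 190:
Round 1 — N23 at 90 > 60; N7 at 90 > 60. N23, N7 snap.
  N23 sheds 90 kN to N10, N14, N16, N28: 22 each (2 lost).
    N10: 90+22 = 112 ≤ 120
    N14: 10+22 = 32 ≤ 70
    N16: 100+22 = 122 ≤ 160
    N28: 100+22 = 122 ≤ 190
  N7 sheds 90 kN to N14, N28: 45 each.
    N14: 32+45 = 77 > 70
    N28: 122+45 = 167 ≤ 190
Round 2 — N14 snaps.
  N14 sheds 77 kN to N16: 77 each.
    N16: 122+77 = 199 > 160
Round 3 — N16 snaps.
  N16 sheds 199 kN: no online neighbours, lost.
No further breaks.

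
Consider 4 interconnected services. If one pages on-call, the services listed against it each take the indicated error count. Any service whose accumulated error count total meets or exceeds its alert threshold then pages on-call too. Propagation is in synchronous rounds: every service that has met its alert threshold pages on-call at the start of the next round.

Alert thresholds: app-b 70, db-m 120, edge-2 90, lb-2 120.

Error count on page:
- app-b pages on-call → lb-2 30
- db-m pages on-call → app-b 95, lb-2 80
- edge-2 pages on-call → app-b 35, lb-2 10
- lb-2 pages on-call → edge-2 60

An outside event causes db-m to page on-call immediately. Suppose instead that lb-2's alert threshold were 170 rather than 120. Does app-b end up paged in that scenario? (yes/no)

yes

With lb-2's alert threshold at 170:
Round 1 — db-m pages on-call (initial).
  app-b: +95 → 95 ≥ 70
  lb-2: +80 → 80 < 170
Round 2 — app-b pages on-call.
  lb-2: +30 → 110 < 170
No further pages.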